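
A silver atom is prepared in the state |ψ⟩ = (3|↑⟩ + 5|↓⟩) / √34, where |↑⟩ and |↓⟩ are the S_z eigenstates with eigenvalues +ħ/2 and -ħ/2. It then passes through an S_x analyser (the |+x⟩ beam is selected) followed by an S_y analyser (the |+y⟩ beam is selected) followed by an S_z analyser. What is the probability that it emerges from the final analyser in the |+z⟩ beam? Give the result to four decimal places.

First analyser (S_x): P(|+x⟩) = |⟨+x|ψ⟩|² = 64/68.
After stage 1 the state is |+x⟩; P(|+y⟩) = |⟨+y|+x⟩|² = 1/2.
After stage 2 the state is |+y⟩; P(|+z⟩) = |⟨+z|+y⟩|² = 1/2.
Joint probability = 64/68 × 1/2 × 1/2 = 0.2353.

0.2353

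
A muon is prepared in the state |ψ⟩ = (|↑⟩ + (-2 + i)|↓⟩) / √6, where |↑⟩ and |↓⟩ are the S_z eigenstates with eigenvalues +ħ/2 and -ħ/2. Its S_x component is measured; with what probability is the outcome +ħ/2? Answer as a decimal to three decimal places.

0.167

|+x⟩ = (|↑⟩ + |↓⟩)/√2, so ⟨+x|ψ⟩ = (-1 + i) / (√2·√6).
P = |-1 + i|² / 12 = 2/12.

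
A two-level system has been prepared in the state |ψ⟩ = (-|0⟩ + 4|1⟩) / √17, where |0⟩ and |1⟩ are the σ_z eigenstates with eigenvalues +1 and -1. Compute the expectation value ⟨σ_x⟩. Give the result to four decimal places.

⟨σ_x⟩ = 2 Re(a* b)/(|a|²+|b|²) with a = -1, b = 4.
a* b = -4, so ⟨σ_x⟩ = -8/17.

-0.4706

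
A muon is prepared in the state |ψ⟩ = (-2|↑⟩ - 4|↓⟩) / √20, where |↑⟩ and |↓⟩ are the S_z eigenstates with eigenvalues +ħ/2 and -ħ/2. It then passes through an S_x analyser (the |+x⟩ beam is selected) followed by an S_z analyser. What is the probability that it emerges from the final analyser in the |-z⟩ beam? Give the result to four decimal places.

0.4500

First analyser (S_x): P(|+x⟩) = |⟨+x|ψ⟩|² = 36/40.
After stage 1 the state is |+x⟩; P(|-z⟩) = |⟨-z|+x⟩|² = 1/2.
Joint probability = 36/40 × 1/2 = 0.4500.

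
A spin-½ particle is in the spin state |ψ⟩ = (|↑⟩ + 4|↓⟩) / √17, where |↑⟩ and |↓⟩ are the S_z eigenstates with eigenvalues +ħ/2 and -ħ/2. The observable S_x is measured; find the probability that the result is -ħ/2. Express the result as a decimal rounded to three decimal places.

|-x⟩ = (|↑⟩ - |↓⟩)/√2, so ⟨-x|ψ⟩ = (-3) / (√2·√17).
P = |-3|² / 34 = 9/34.

0.265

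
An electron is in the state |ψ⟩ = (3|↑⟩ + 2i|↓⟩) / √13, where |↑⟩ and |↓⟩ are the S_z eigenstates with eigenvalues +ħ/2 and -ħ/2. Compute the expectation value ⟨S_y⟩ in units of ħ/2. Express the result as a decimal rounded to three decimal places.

⟨σ_y⟩ = 2 Im(a* b)/(|a|²+|b|²) with a = 3, b = 2i.
a* b = 6i, so ⟨σ_y⟩ = 12/13.
⟨S_y⟩ = (ħ/2)·⟨σ_y⟩.

0.923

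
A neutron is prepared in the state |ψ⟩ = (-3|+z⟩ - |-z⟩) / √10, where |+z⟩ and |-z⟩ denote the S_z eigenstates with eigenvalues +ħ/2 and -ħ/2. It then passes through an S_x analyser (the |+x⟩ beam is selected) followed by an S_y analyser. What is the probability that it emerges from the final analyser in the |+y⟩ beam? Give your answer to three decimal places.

0.400

First analyser (S_x): P(|+x⟩) = |⟨+x|ψ⟩|² = 16/20.
After stage 1 the state is |+x⟩; P(|+y⟩) = |⟨+y|+x⟩|² = 1/2.
Joint probability = 16/20 × 1/2 = 0.400.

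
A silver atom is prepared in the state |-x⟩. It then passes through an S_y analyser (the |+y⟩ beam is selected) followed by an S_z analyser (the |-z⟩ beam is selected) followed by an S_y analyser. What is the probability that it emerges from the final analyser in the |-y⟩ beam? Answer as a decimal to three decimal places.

First analyser (S_y): from |-x⟩, P(|+y⟩) = 1/2.
After stage 1 the state is |+y⟩; P(|-z⟩) = |⟨-z|+y⟩|² = 1/2.
After stage 2 the state is |-z⟩; P(|-y⟩) = |⟨-y|-z⟩|² = 1/2.
Joint probability = 1/2 × 1/2 × 1/2 = 0.125.

0.125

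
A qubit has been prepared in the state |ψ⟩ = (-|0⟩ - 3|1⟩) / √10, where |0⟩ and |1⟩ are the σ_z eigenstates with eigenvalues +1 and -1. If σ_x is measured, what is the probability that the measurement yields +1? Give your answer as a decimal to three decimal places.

|+x⟩ = (|0⟩ + |1⟩)/√2, so ⟨+x|ψ⟩ = (-4) / (√2·√10).
P = |-4|² / 20 = 16/20.

0.800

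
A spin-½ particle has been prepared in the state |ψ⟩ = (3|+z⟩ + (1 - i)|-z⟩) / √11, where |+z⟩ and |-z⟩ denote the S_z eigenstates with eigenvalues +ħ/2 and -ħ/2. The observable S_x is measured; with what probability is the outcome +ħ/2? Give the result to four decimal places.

|+x⟩ = (|+z⟩ + |-z⟩)/√2, so ⟨+x|ψ⟩ = (4 - i) / (√2·√11).
P = |4 - i|² / 22 = 17/22.

0.7727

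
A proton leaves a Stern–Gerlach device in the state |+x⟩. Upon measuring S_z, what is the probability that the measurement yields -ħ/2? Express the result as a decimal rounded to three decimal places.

In the S_z basis, |+x⟩ = (|↑⟩ + |↓⟩)/√2 and |-z⟩ = |↓⟩.
|⟨-z|+x⟩|² = 1/2.

0.500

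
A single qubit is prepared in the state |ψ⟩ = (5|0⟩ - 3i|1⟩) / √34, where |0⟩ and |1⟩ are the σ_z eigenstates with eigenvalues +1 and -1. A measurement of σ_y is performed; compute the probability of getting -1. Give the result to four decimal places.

0.9412

|-y⟩ = (|0⟩ - i|1⟩)/√2, so ⟨-y|ψ⟩ = (8) / (√2·√34).
P = |8|² / 68 = 64/68.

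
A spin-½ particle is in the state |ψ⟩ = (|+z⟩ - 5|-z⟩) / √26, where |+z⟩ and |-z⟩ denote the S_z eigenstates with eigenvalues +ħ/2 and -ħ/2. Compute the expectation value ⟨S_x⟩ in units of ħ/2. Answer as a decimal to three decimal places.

-0.385

⟨σ_x⟩ = 2 Re(a* b)/(|a|²+|b|²) with a = 1, b = -5.
a* b = -5, so ⟨σ_x⟩ = -10/26.
⟨S_x⟩ = (ħ/2)·⟨σ_x⟩.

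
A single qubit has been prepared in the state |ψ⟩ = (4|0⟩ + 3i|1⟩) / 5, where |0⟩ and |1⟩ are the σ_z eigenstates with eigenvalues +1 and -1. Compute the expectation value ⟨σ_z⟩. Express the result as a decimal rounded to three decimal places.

0.280

⟨σ_z⟩ = |a|² - |b|² divided by |a|²+|b|², with a, b the |0⟩, |1⟩ amplitudes.
= (16 - 9)/25 = 7/25.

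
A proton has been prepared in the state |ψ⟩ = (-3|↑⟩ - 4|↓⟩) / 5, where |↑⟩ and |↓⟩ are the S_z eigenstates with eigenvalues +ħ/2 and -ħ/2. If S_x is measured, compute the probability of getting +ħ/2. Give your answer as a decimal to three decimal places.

|+x⟩ = (|↑⟩ + |↓⟩)/√2, so ⟨+x|ψ⟩ = (-7) / (√2·5).
P = |-7|² / 50 = 49/50.

0.980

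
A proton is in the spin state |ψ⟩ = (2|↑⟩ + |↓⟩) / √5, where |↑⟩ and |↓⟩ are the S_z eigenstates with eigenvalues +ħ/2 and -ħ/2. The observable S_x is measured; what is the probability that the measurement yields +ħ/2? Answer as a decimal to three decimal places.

0.900

|+x⟩ = (|↑⟩ + |↓⟩)/√2, so ⟨+x|ψ⟩ = (3) / (√2·√5).
P = |3|² / 10 = 9/10.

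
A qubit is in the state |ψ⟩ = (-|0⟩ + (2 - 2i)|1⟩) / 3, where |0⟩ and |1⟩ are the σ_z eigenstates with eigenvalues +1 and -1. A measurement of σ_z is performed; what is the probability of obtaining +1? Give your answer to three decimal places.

The +1 outcome corresponds to |0⟩. Its amplitude in |ψ⟩ is -1/3.
P = |-1|² / 9 = 1/9.

0.111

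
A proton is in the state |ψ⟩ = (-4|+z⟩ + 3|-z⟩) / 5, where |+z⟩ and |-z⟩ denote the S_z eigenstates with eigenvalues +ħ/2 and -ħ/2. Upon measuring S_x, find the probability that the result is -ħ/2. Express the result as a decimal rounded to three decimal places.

|-x⟩ = (|+z⟩ - |-z⟩)/√2, so ⟨-x|ψ⟩ = (-7) / (√2·5).
P = |-7|² / 50 = 49/50.

0.980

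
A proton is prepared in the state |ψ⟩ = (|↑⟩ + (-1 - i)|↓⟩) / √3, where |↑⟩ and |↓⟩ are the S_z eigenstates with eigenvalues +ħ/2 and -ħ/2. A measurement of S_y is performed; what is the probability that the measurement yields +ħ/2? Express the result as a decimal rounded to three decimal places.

|+y⟩ = (|↑⟩ + i|↓⟩)/√2, so ⟨+y|ψ⟩ = (i) / (√2·√3).
P = |i|² / 6 = 1/6.

0.167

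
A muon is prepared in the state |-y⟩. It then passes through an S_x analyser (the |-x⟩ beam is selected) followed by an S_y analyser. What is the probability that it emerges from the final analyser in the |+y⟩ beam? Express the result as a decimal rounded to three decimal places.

First analyser (S_x): from |-y⟩, P(|-x⟩) = 1/2.
After stage 1 the state is |-x⟩; P(|+y⟩) = |⟨+y|-x⟩|² = 1/2.
Joint probability = 1/2 × 1/2 = 0.250.

0.250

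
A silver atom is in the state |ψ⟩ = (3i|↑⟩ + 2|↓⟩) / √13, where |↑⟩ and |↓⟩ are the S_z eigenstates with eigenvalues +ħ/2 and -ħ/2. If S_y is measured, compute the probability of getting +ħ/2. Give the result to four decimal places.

|+y⟩ = (|↑⟩ + i|↓⟩)/√2, so ⟨+y|ψ⟩ = (i) / (√2·√13).
P = |i|² / 26 = 1/26.

0.0385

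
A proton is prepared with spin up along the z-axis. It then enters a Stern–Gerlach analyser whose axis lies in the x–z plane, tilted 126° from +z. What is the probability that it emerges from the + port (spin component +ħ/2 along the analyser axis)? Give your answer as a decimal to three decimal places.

0.206

For spin-½, the probability of finding spin-up along an axis at angle θ to the initial spin direction is cos²(θ/2); spin-down is sin²(θ/2).
θ = 126°, so P = cos²(63°) ≈ 0.206.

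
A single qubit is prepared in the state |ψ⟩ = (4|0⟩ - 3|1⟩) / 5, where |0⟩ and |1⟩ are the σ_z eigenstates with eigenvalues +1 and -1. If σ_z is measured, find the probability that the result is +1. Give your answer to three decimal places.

The +1 outcome corresponds to |0⟩. Its amplitude in |ψ⟩ is 4/5.
P = |4|² / 25 = 16/25.

0.640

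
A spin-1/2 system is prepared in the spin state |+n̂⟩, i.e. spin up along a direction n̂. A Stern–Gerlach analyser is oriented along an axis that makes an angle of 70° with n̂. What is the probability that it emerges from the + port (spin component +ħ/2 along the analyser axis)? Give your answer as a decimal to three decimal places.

0.671

For spin-½, the probability of finding spin-up along an axis at angle θ to the initial spin direction is cos²(θ/2); spin-down is sin²(θ/2).
θ = 70°, so P = cos²(35°) ≈ 0.671.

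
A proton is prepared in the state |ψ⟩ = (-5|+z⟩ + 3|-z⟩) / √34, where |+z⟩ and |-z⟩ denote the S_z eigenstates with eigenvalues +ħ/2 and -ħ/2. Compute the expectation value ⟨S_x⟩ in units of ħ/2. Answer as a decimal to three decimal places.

⟨σ_x⟩ = 2 Re(a* b)/(|a|²+|b|²) with a = -5, b = 3.
a* b = -15, so ⟨σ_x⟩ = -30/34.
⟨S_x⟩ = (ħ/2)·⟨σ_x⟩.

-0.882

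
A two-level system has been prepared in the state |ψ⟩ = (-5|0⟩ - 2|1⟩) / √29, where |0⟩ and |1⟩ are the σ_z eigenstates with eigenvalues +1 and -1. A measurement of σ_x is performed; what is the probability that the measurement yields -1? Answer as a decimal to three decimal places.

|-x⟩ = (|0⟩ - |1⟩)/√2, so ⟨-x|ψ⟩ = (-3) / (√2·√29).
P = |-3|² / 58 = 9/58.

0.155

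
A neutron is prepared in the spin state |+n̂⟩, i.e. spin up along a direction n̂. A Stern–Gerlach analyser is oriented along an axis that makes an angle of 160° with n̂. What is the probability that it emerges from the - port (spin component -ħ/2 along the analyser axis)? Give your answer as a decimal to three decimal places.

For spin-½, the probability of finding spin-up along an axis at angle θ to the initial spin direction is cos²(θ/2); spin-down is sin²(θ/2).
θ = 160°, so P = sin²(80°) ≈ 0.970.

0.970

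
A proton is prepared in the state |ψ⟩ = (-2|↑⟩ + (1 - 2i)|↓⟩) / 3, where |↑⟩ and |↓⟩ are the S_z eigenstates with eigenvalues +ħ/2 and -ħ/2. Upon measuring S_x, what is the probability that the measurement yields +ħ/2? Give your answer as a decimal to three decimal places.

|+x⟩ = (|↑⟩ + |↓⟩)/√2, so ⟨+x|ψ⟩ = (-1 - 2i) / (√2·3).
P = |-1 - 2i|² / 18 = 5/18.

0.278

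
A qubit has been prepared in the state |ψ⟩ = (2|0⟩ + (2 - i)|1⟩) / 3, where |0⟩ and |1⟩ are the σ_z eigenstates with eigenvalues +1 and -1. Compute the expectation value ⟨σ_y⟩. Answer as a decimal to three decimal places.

-0.444

⟨σ_y⟩ = 2 Im(a* b)/(|a|²+|b|²) with a = 2, b = (2 - i).
a* b = (4 - 2i), so ⟨σ_y⟩ = -4/9.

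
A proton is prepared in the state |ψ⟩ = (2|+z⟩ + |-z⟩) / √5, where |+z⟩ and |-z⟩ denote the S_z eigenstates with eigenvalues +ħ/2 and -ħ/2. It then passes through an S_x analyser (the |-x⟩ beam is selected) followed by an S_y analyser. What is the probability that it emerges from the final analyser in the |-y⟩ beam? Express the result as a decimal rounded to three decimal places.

First analyser (S_x): P(|-x⟩) = |⟨-x|ψ⟩|² = 1/10.
After stage 1 the state is |-x⟩; P(|-y⟩) = |⟨-y|-x⟩|² = 1/2.
Joint probability = 1/10 × 1/2 = 0.050.

0.050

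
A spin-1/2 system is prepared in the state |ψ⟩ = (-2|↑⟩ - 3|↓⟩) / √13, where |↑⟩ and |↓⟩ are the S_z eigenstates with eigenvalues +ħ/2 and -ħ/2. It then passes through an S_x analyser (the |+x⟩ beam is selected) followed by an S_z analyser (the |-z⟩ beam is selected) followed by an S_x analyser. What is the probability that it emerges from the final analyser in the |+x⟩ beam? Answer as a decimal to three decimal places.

First analyser (S_x): P(|+x⟩) = |⟨+x|ψ⟩|² = 25/26.
After stage 1 the state is |+x⟩; P(|-z⟩) = |⟨-z|+x⟩|² = 1/2.
After stage 2 the state is |-z⟩; P(|+x⟩) = |⟨+x|-z⟩|² = 1/2.
Joint probability = 25/26 × 1/2 × 1/2 = 0.240.

0.240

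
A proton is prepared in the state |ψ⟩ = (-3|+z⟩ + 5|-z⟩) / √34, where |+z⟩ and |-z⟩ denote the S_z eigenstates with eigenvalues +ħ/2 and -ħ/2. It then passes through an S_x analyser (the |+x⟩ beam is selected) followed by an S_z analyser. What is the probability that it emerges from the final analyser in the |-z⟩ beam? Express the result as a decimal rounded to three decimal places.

0.029

First analyser (S_x): P(|+x⟩) = |⟨+x|ψ⟩|² = 4/68.
After stage 1 the state is |+x⟩; P(|-z⟩) = |⟨-z|+x⟩|² = 1/2.
Joint probability = 4/68 × 1/2 = 0.029.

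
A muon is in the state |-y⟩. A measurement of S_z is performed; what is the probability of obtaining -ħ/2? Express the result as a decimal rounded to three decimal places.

0.500

In the S_z basis, |-y⟩ = (|↑⟩ - i|↓⟩)/√2 and |-z⟩ = |↓⟩.
|⟨-z|-y⟩|² = 1/2.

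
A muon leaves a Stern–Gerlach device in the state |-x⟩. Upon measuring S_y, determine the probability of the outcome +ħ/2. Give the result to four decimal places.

In the S_z basis, |-x⟩ = (|+z⟩ - |-z⟩)/√2 and |+y⟩ = (|+z⟩ + i|-z⟩)/√2.
|⟨+y|-x⟩|² = 1/2.

0.5000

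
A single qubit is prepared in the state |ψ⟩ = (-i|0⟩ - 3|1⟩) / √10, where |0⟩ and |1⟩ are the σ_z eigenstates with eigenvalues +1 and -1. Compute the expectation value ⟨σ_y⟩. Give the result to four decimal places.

-0.6000

⟨σ_y⟩ = 2 Im(a* b)/(|a|²+|b|²) with a = -i, b = -3.
a* b = -3i, so ⟨σ_y⟩ = -6/10.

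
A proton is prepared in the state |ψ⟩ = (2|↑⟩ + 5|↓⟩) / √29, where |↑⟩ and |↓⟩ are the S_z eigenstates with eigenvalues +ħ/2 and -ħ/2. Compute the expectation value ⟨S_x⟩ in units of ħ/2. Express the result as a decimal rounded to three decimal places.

0.690

⟨σ_x⟩ = 2 Re(a* b)/(|a|²+|b|²) with a = 2, b = 5.
a* b = 10, so ⟨σ_x⟩ = 20/29.
⟨S_x⟩ = (ħ/2)·⟨σ_x⟩.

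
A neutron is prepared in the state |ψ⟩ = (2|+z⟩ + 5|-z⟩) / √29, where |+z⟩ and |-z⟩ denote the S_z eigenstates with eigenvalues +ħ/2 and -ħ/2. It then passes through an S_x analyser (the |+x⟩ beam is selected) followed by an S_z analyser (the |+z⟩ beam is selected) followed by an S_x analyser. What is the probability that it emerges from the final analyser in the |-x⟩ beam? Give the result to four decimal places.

0.2112

First analyser (S_x): P(|+x⟩) = |⟨+x|ψ⟩|² = 49/58.
After stage 1 the state is |+x⟩; P(|+z⟩) = |⟨+z|+x⟩|² = 1/2.
After stage 2 the state is |+z⟩; P(|-x⟩) = |⟨-x|+z⟩|² = 1/2.
Joint probability = 49/58 × 1/2 × 1/2 = 0.2112.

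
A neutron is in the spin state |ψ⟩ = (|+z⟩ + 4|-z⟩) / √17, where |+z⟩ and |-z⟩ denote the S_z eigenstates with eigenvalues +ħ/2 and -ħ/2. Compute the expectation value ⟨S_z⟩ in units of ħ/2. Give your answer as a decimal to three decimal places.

-0.882

⟨σ_z⟩ = |a|² - |b|² divided by |a|²+|b|², with a, b the |+z⟩, |-z⟩ amplitudes.
= (1 - 16)/17 = -15/17.
⟨S_z⟩ = (ħ/2)·⟨σ_z⟩.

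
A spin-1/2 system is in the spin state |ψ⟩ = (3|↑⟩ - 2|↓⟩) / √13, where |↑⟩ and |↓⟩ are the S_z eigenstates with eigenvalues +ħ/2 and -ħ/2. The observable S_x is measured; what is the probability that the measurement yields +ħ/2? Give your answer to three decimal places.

|+x⟩ = (|↑⟩ + |↓⟩)/√2, so ⟨+x|ψ⟩ = (1) / (√2·√13).
P = |1|² / 26 = 1/26.

0.038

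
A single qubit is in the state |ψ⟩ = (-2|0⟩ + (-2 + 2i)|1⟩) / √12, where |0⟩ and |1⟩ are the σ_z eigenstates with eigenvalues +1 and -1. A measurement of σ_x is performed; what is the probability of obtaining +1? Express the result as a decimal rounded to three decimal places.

|+x⟩ = (|0⟩ + |1⟩)/√2, so ⟨+x|ψ⟩ = (-4 + 2i) / (√2·√12).
P = |-4 + 2i|² / 24 = 20/24.

0.833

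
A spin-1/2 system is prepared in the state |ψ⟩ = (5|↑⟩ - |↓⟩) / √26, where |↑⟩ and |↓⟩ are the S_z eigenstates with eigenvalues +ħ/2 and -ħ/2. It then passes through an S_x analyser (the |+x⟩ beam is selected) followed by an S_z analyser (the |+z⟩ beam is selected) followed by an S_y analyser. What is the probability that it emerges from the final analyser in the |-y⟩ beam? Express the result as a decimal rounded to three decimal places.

0.077

First analyser (S_x): P(|+x⟩) = |⟨+x|ψ⟩|² = 16/52.
After stage 1 the state is |+x⟩; P(|+z⟩) = |⟨+z|+x⟩|² = 1/2.
After stage 2 the state is |+z⟩; P(|-y⟩) = |⟨-y|+z⟩|² = 1/2.
Joint probability = 16/52 × 1/2 × 1/2 = 0.077.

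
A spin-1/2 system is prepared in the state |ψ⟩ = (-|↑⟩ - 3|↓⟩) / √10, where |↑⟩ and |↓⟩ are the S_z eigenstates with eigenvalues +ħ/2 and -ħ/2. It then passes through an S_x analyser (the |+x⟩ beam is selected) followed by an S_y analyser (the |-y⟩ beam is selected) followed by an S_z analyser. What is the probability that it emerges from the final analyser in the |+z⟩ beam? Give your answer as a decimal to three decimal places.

First analyser (S_x): P(|+x⟩) = |⟨+x|ψ⟩|² = 16/20.
After stage 1 the state is |+x⟩; P(|-y⟩) = |⟨-y|+x⟩|² = 1/2.
After stage 2 the state is |-y⟩; P(|+z⟩) = |⟨+z|-y⟩|² = 1/2.
Joint probability = 16/20 × 1/2 × 1/2 = 0.200.

0.200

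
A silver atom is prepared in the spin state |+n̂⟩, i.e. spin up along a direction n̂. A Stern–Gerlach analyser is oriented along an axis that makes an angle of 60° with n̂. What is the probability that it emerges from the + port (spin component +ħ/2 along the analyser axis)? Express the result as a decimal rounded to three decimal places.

0.750

For spin-½, the probability of finding spin-up along an axis at angle θ to the initial spin direction is cos²(θ/2); spin-down is sin²(θ/2).
θ = 60°, so P = cos²(30°) ≈ 0.750.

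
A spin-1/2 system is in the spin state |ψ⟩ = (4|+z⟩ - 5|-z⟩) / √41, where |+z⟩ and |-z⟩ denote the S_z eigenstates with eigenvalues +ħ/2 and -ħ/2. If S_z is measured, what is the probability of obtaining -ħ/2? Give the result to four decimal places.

0.6098

The -ħ/2 outcome corresponds to |-z⟩. Its amplitude in |ψ⟩ is -5/√41.
P = |-5|² / 41 = 25/41.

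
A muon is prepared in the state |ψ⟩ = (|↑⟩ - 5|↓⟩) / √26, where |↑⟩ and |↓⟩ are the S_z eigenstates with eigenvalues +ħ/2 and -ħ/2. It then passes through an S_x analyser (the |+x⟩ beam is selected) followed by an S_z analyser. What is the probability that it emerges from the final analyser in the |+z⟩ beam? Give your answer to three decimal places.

First analyser (S_x): P(|+x⟩) = |⟨+x|ψ⟩|² = 16/52.
After stage 1 the state is |+x⟩; P(|+z⟩) = |⟨+z|+x⟩|² = 1/2.
Joint probability = 16/52 × 1/2 = 0.154.

0.154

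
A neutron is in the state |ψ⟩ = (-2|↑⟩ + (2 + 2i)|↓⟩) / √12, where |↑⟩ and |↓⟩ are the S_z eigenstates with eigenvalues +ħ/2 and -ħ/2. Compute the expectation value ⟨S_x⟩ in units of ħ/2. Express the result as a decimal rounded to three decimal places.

-0.667

⟨σ_x⟩ = 2 Re(a* b)/(|a|²+|b|²) with a = -2, b = (2 + 2i).
a* b = (-4 - 4i), so ⟨σ_x⟩ = -8/12.
⟨S_x⟩ = (ħ/2)·⟨σ_x⟩.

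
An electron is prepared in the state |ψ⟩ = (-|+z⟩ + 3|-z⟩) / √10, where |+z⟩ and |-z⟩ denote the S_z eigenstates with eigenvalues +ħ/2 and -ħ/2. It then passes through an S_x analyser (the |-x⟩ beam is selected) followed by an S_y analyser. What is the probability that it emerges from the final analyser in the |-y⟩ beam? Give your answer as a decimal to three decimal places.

0.400

First analyser (S_x): P(|-x⟩) = |⟨-x|ψ⟩|² = 16/20.
After stage 1 the state is |-x⟩; P(|-y⟩) = |⟨-y|-x⟩|² = 1/2.
Joint probability = 16/20 × 1/2 = 0.400.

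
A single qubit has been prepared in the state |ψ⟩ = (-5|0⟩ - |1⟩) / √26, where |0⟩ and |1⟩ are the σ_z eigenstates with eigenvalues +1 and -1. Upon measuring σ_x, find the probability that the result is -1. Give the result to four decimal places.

0.3077

|-x⟩ = (|0⟩ - |1⟩)/√2, so ⟨-x|ψ⟩ = (-4) / (√2·√26).
P = |-4|² / 52 = 16/52.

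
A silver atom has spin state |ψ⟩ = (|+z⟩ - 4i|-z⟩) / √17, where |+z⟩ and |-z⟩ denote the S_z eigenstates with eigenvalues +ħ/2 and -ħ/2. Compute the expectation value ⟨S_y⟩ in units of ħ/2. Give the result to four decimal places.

-0.4706

⟨σ_y⟩ = 2 Im(a* b)/(|a|²+|b|²) with a = 1, b = -4i.
a* b = -4i, so ⟨σ_y⟩ = -8/17.
⟨S_y⟩ = (ħ/2)·⟨σ_y⟩.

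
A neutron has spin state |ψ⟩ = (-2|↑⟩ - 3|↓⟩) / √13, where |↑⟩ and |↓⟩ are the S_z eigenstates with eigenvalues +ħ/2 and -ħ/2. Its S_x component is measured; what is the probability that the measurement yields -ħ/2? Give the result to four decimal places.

0.0385

|-x⟩ = (|↑⟩ - |↓⟩)/√2, so ⟨-x|ψ⟩ = (1) / (√2·√13).
P = |1|² / 26 = 1/26.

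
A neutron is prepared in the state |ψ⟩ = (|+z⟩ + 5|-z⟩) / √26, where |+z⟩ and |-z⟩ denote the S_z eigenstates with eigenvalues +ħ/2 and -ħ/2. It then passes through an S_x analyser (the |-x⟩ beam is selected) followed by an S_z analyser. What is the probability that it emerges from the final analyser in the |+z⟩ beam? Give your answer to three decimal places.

First analyser (S_x): P(|-x⟩) = |⟨-x|ψ⟩|² = 16/52.
After stage 1 the state is |-x⟩; P(|+z⟩) = |⟨+z|-x⟩|² = 1/2.
Joint probability = 16/52 × 1/2 = 0.154.

0.154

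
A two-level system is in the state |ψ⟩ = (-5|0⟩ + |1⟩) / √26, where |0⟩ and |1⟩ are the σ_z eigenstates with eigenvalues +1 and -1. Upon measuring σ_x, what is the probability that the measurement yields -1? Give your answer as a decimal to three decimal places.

|-x⟩ = (|0⟩ - |1⟩)/√2, so ⟨-x|ψ⟩ = (-6) / (√2·√26).
P = |-6|² / 52 = 36/52.

0.692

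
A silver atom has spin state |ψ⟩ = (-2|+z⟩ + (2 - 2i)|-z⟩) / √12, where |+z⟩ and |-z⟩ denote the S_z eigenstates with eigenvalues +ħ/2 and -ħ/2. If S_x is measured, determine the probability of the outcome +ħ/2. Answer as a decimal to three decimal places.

0.167

|+x⟩ = (|+z⟩ + |-z⟩)/√2, so ⟨+x|ψ⟩ = (-2i) / (√2·√12).
P = |-2i|² / 24 = 4/24.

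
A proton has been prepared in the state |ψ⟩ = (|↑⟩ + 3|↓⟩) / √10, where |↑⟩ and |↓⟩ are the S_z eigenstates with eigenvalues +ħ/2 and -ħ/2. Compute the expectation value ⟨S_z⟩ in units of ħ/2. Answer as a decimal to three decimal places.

-0.800

⟨σ_z⟩ = |a|² - |b|² divided by |a|²+|b|², with a, b the |↑⟩, |↓⟩ amplitudes.
= (1 - 9)/10 = -8/10.
⟨S_z⟩ = (ħ/2)·⟨σ_z⟩.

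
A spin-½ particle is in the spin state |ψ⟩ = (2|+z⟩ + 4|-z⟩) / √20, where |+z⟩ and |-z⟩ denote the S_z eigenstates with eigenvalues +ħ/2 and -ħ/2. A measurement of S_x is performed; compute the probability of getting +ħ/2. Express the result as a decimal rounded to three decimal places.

|+x⟩ = (|+z⟩ + |-z⟩)/√2, so ⟨+x|ψ⟩ = (6) / (√2·√20).
P = |6|² / 40 = 36/40.

0.900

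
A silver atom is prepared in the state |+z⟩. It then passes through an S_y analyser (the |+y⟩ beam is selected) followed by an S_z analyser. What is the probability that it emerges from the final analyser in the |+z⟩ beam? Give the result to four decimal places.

0.2500

First analyser (S_y): from |+z⟩, P(|+y⟩) = 1/2.
After stage 1 the state is |+y⟩; P(|+z⟩) = |⟨+z|+y⟩|² = 1/2.
Joint probability = 1/2 × 1/2 = 0.2500.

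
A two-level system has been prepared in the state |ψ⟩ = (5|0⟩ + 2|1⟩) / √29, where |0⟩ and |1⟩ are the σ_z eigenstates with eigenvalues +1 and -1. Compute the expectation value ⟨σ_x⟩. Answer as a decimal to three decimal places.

⟨σ_x⟩ = 2 Re(a* b)/(|a|²+|b|²) with a = 5, b = 2.
a* b = 10, so ⟨σ_x⟩ = 20/29.

0.690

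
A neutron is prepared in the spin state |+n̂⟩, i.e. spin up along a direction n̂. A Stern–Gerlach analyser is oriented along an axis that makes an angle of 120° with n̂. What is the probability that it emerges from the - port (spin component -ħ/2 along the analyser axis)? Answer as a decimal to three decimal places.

0.750

For spin-½, the probability of finding spin-up along an axis at angle θ to the initial spin direction is cos²(θ/2); spin-down is sin²(θ/2).
θ = 120°, so P = sin²(60°) ≈ 0.750.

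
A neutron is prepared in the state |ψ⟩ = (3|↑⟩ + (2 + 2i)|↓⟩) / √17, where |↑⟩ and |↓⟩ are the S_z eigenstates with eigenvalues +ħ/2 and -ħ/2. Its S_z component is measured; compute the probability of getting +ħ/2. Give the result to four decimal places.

The +ħ/2 outcome corresponds to |↑⟩. Its amplitude in |ψ⟩ is 3/√17.
P = |3|² / 17 = 9/17.

0.5294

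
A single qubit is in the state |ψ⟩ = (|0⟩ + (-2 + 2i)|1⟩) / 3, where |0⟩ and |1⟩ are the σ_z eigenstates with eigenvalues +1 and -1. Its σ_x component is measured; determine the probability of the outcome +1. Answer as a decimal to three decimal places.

|+x⟩ = (|0⟩ + |1⟩)/√2, so ⟨+x|ψ⟩ = (-1 + 2i) / (√2·3).
P = |-1 + 2i|² / 18 = 5/18.

0.278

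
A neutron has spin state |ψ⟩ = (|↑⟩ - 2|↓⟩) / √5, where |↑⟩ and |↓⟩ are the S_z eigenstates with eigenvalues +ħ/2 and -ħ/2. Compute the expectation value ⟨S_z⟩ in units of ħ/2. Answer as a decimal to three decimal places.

-0.600

⟨σ_z⟩ = |a|² - |b|² divided by |a|²+|b|², with a, b the |↑⟩, |↓⟩ amplitudes.
= (1 - 4)/5 = -3/5.
⟨S_z⟩ = (ħ/2)·⟨σ_z⟩.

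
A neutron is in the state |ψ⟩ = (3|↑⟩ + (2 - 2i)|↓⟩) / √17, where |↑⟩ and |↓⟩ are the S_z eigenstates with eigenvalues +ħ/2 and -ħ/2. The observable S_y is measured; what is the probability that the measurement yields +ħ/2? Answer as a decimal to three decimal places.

|+y⟩ = (|↑⟩ + i|↓⟩)/√2, so ⟨+y|ψ⟩ = (1 - 2i) / (√2·√17).
P = |1 - 2i|² / 34 = 5/34.

0.147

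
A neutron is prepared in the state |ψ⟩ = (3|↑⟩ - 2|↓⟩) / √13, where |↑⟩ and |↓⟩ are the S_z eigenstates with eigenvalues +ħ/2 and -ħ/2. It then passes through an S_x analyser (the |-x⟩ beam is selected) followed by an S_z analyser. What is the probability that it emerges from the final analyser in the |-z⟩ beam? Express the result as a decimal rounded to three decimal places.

First analyser (S_x): P(|-x⟩) = |⟨-x|ψ⟩|² = 25/26.
After stage 1 the state is |-x⟩; P(|-z⟩) = |⟨-z|-x⟩|² = 1/2.
Joint probability = 25/26 × 1/2 = 0.481.

0.481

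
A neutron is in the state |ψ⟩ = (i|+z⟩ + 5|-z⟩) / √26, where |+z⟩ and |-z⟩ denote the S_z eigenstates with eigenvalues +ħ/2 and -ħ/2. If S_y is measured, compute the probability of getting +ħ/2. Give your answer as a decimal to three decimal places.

0.308

|+y⟩ = (|+z⟩ + i|-z⟩)/√2, so ⟨+y|ψ⟩ = (-4i) / (√2·√26).
P = |-4i|² / 52 = 16/52.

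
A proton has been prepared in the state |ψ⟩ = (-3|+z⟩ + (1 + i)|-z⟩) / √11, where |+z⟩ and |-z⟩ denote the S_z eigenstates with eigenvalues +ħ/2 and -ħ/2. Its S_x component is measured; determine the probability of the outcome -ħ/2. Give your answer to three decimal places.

0.773

|-x⟩ = (|+z⟩ - |-z⟩)/√2, so ⟨-x|ψ⟩ = (-4 - i) / (√2·√11).
P = |-4 - i|² / 22 = 17/22.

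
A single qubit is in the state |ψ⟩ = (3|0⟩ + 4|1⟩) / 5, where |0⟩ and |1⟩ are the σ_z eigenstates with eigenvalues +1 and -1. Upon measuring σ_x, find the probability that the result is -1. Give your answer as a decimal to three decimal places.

0.020

|-x⟩ = (|0⟩ - |1⟩)/√2, so ⟨-x|ψ⟩ = (-1) / (√2·5).
P = |-1|² / 50 = 1/50.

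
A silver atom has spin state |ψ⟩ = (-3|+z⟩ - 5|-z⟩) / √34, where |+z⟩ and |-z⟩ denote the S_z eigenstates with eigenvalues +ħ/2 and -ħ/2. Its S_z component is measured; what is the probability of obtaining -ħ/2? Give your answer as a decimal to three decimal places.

The -ħ/2 outcome corresponds to |-z⟩. Its amplitude in |ψ⟩ is -5/√34.
P = |-5|² / 34 = 25/34.

0.735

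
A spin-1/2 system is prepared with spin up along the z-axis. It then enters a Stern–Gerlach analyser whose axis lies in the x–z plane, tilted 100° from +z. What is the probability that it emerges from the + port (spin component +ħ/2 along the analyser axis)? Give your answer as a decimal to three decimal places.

For spin-½, the probability of finding spin-up along an axis at angle θ to the initial spin direction is cos²(θ/2); spin-down is sin²(θ/2).
θ = 100°, so P = cos²(50°) ≈ 0.413.

0.413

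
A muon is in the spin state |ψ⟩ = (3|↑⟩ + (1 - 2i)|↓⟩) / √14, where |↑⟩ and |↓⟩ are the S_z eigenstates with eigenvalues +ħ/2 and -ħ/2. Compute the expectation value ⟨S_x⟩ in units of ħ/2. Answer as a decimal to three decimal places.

0.429

⟨σ_x⟩ = 2 Re(a* b)/(|a|²+|b|²) with a = 3, b = (1 - 2i).
a* b = (3 - 6i), so ⟨σ_x⟩ = 6/14.
⟨S_x⟩ = (ħ/2)·⟨σ_x⟩.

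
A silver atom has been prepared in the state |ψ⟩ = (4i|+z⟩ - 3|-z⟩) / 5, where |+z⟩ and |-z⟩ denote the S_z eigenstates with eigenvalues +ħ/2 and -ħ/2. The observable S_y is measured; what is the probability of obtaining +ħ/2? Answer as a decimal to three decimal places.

|+y⟩ = (|+z⟩ + i|-z⟩)/√2, so ⟨+y|ψ⟩ = (7i) / (√2·5).
P = |7i|² / 50 = 49/50.

0.980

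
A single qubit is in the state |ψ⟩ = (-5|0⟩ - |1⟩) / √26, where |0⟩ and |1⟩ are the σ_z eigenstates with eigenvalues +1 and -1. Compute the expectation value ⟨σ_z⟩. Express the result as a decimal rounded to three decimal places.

0.923

⟨σ_z⟩ = |a|² - |b|² divided by |a|²+|b|², with a, b the |0⟩, |1⟩ amplitudes.
= (25 - 1)/26 = 24/26.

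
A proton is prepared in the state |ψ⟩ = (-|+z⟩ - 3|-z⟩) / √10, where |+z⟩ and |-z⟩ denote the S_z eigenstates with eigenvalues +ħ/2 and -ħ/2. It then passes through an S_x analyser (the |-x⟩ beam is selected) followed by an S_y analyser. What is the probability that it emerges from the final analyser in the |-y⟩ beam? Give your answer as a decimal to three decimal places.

0.100

First analyser (S_x): P(|-x⟩) = |⟨-x|ψ⟩|² = 4/20.
After stage 1 the state is |-x⟩; P(|-y⟩) = |⟨-y|-x⟩|² = 1/2.
Joint probability = 4/20 × 1/2 = 0.100.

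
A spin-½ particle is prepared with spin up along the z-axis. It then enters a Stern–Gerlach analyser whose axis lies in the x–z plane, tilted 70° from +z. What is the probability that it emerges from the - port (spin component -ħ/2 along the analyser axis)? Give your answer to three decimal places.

For spin-½, the probability of finding spin-up along an axis at angle θ to the initial spin direction is cos²(θ/2); spin-down is sin²(θ/2).
θ = 70°, so P = sin²(35°) ≈ 0.329.

0.329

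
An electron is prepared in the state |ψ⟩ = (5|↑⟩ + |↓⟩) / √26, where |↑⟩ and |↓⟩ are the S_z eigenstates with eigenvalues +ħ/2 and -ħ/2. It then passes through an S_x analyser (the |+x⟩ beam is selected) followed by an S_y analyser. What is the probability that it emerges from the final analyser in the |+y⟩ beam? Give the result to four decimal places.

0.3462

First analyser (S_x): P(|+x⟩) = |⟨+x|ψ⟩|² = 36/52.
After stage 1 the state is |+x⟩; P(|+y⟩) = |⟨+y|+x⟩|² = 1/2.
Joint probability = 36/52 × 1/2 = 0.3462.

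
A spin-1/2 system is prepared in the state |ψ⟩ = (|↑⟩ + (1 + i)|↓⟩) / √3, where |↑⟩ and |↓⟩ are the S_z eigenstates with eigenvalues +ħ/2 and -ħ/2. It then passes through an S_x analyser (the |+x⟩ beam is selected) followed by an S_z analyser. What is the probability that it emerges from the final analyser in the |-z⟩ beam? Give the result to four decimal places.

First analyser (S_x): P(|+x⟩) = |⟨+x|ψ⟩|² = 5/6.
After stage 1 the state is |+x⟩; P(|-z⟩) = |⟨-z|+x⟩|² = 1/2.
Joint probability = 5/6 × 1/2 = 0.4167.

0.4167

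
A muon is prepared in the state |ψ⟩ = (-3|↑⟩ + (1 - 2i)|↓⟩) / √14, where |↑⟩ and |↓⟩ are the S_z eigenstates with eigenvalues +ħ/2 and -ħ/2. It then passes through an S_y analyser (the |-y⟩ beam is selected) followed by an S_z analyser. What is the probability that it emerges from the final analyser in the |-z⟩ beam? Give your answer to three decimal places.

First analyser (S_y): P(|-y⟩) = |⟨-y|ψ⟩|² = 2/28.
After stage 1 the state is |-y⟩; P(|-z⟩) = |⟨-z|-y⟩|² = 1/2.
Joint probability = 2/28 × 1/2 = 0.036.

0.036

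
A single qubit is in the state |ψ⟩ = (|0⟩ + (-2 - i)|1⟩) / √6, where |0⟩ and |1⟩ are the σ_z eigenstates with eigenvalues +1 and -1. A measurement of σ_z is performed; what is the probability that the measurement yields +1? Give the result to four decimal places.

0.1667

The +1 outcome corresponds to |0⟩. Its amplitude in |ψ⟩ is 1/√6.
P = |1|² / 6 = 1/6.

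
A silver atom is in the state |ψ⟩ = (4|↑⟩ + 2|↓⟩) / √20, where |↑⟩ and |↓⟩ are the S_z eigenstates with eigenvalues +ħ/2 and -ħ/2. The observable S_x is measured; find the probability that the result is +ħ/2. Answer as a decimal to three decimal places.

|+x⟩ = (|↑⟩ + |↓⟩)/√2, so ⟨+x|ψ⟩ = (6) / (√2·√20).
P = |6|² / 40 = 36/40.

0.900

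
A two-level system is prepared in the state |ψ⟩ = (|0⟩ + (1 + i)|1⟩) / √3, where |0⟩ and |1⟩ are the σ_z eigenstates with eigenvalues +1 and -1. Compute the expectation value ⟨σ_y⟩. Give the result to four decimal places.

⟨σ_y⟩ = 2 Im(a* b)/(|a|²+|b|²) with a = 1, b = (1 + i).
a* b = (1 + i), so ⟨σ_y⟩ = 2/3.

0.6667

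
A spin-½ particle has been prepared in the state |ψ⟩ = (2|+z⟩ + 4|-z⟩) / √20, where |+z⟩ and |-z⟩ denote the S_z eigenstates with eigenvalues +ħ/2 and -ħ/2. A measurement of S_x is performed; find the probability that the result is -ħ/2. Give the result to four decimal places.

0.1000

|-x⟩ = (|+z⟩ - |-z⟩)/√2, so ⟨-x|ψ⟩ = (-2) / (√2·√20).
P = |-2|² / 40 = 4/40.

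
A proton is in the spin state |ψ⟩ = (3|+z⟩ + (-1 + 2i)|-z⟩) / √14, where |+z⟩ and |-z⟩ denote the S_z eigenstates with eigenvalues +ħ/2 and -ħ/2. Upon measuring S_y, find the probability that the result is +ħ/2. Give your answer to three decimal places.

0.929

|+y⟩ = (|+z⟩ + i|-z⟩)/√2, so ⟨+y|ψ⟩ = (5 + i) / (√2·√14).
P = |5 + i|² / 28 = 26/28.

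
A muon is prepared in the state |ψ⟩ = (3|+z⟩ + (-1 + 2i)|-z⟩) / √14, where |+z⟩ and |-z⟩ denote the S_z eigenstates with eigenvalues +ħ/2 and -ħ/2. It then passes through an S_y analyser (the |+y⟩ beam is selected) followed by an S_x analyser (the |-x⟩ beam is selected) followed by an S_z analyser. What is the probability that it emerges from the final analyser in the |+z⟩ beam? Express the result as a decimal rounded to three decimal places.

First analyser (S_y): P(|+y⟩) = |⟨+y|ψ⟩|² = 26/28.
After stage 1 the state is |+y⟩; P(|-x⟩) = |⟨-x|+y⟩|² = 1/2.
After stage 2 the state is |-x⟩; P(|+z⟩) = |⟨+z|-x⟩|² = 1/2.
Joint probability = 26/28 × 1/2 × 1/2 = 0.232.

0.232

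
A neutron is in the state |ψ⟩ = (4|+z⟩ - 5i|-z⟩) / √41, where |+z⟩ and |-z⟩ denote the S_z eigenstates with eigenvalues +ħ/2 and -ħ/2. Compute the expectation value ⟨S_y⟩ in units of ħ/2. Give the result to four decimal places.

-0.9756

⟨σ_y⟩ = 2 Im(a* b)/(|a|²+|b|²) with a = 4, b = -5i.
a* b = -20i, so ⟨σ_y⟩ = -40/41.
⟨S_y⟩ = (ħ/2)·⟨σ_y⟩.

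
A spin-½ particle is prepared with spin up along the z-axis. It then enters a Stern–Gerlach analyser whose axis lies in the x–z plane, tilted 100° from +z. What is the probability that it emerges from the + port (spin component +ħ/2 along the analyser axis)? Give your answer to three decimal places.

For spin-½, the probability of finding spin-up along an axis at angle θ to the initial spin direction is cos²(θ/2); spin-down is sin²(θ/2).
θ = 100°, so P = cos²(50°) ≈ 0.413.

0.413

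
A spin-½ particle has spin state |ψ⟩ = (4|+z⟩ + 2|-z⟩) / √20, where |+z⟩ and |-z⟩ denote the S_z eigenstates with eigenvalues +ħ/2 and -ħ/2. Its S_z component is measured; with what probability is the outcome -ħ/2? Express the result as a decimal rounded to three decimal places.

0.200

The -ħ/2 outcome corresponds to |-z⟩. Its amplitude in |ψ⟩ is 2/√20.
P = |2|² / 20 = 4/20.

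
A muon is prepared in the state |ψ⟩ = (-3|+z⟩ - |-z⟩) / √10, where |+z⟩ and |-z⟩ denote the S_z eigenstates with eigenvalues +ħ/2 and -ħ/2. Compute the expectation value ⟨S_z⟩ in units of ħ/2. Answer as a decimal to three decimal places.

⟨σ_z⟩ = |a|² - |b|² divided by |a|²+|b|², with a, b the |+z⟩, |-z⟩ amplitudes.
= (9 - 1)/10 = 8/10.
⟨S_z⟩ = (ħ/2)·⟨σ_z⟩.

0.800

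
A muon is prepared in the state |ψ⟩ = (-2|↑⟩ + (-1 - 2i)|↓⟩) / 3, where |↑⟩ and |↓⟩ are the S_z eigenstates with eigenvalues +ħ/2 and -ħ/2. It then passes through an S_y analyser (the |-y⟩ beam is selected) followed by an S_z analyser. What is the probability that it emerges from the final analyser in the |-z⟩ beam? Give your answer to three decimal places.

0.028

First analyser (S_y): P(|-y⟩) = |⟨-y|ψ⟩|² = 1/18.
After stage 1 the state is |-y⟩; P(|-z⟩) = |⟨-z|-y⟩|² = 1/2.
Joint probability = 1/18 × 1/2 = 0.028.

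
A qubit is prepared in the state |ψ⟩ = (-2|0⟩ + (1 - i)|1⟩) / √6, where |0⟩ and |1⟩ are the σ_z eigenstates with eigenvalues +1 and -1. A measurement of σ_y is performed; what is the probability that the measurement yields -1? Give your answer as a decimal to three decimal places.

0.167

|-y⟩ = (|0⟩ - i|1⟩)/√2, so ⟨-y|ψ⟩ = (-1 + i) / (√2·√6).
P = |-1 + i|² / 12 = 2/12.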